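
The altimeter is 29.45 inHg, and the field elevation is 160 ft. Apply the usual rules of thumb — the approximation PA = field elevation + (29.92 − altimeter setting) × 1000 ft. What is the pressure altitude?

630 ft

Pressure correction = (29.92 − 29.45) × 1000 = +470 ft.
Pressure altitude = 160 + (+470) = 630 ft.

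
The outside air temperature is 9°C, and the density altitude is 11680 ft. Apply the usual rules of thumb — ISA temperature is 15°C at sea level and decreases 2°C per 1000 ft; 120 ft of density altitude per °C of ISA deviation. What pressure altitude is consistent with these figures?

DA = PA + 120 × (OAT − (15 − 2·PA/1000)) = PA + 120·OAT − 1800 + 0.24·PA = 1.24·PA + 120·OAT − 1800.
So 1.24·PA = 11680 − 120 × 9 + 1800 = 12400.
PA = 12400 / 1.24 = 10000 ft.

10000 ft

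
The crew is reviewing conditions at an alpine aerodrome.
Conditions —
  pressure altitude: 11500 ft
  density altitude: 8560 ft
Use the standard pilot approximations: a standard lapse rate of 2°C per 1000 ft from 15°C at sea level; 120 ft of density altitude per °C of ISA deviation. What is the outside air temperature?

Density altitude − pressure altitude = 8560 − 11500 = -2940 ft.
At 120 ft/°C that is an ISA deviation of -2940/120 = -24.5°C.
ISA temperature at 11500 ft = 15 − 2 × (11500/1000) = -8°C.
OAT = ISA + deviation = -8 + (-24.5) = -32.5°C.

-32.5°C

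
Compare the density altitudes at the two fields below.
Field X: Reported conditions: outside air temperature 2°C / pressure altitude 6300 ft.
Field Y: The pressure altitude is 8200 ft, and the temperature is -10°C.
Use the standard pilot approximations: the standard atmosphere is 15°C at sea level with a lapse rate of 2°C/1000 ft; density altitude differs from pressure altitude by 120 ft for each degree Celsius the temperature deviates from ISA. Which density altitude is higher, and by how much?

Field X: ISA temp = 2.4°C, deviation -0.4°C, DA = 6300 + 120 × (-0.4) = 6252 ft.
Field Y: ISA temp = -1.4°C, deviation -8.6°C, DA = 8200 + 120 × (-8.6) = 7168 ft.
Field Y is higher by 7168 − 6252 = 916 ft.

Field Y by 916 ft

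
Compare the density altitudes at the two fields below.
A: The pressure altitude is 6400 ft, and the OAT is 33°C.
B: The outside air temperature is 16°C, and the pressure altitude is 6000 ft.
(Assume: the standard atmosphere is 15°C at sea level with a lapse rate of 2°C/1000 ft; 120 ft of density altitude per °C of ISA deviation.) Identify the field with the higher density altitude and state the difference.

A by 2536 ft

A: ISA temp = 2.2°C, deviation +30.8°C, DA = 6400 + 120 × 30.8 = 10096 ft.
B: ISA temp = 3°C, deviation +13°C, DA = 6000 + 120 × 13 = 7560 ft.
A is higher by 10096 − 7560 = 2536 ft.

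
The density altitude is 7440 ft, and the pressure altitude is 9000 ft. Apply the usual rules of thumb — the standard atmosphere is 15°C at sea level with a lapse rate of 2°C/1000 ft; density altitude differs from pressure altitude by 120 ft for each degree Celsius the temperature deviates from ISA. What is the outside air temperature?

Density altitude − pressure altitude = 7440 − 9000 = -1560 ft.
At 120 ft/°C that is an ISA deviation of -1560/120 = -13°C.
ISA temperature at 9000 ft = 15 − 2 × (9000/1000) = -3°C.
OAT = ISA + deviation = -3 + (-13) = -16°C.

-16°C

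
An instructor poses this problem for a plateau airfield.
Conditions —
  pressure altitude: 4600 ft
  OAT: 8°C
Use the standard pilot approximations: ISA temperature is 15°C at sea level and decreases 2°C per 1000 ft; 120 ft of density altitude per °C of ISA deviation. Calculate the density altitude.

4864 ft

ISA temperature at 4600 ft = 15 − 2 × (4600/1000) = 5.8°C.
ISA deviation = 8 − 5.8 = +2.2°C.
Density altitude = 4600 + 120 × (2.2) = 4600 + (+264) = 4864 ft.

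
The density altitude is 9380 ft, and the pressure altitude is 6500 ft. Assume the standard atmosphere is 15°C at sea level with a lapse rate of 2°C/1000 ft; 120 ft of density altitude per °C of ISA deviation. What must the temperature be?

26°C

Density altitude − pressure altitude = 9380 − 6500 = +2880 ft.
At 120 ft/°C that is an ISA deviation of 2880/120 = +24°C.
ISA temperature at 6500 ft = 15 − 2 × (6500/1000) = 2°C.
OAT = ISA + deviation = 2 + (+24) = 26°C.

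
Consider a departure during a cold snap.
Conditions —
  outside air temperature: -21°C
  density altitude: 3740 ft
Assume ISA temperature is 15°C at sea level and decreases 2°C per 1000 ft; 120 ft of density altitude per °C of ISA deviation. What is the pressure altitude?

DA = PA + 120 × (OAT − (15 − 2·PA/1000)) = PA + 120·OAT − 1800 + 0.24·PA = 1.24·PA + 120·OAT − 1800.
So 1.24·PA = 3740 − 120 × (-21) + 1800 = 8060.
PA = 8060 / 1.24 = 6500 ft.

6500 ft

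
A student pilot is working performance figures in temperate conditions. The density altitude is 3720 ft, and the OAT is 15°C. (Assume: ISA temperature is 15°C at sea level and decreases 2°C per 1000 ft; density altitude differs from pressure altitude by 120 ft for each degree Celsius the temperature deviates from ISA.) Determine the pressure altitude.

DA = PA + 120 × (OAT − (15 − 2·PA/1000)) = PA + 120·OAT − 1800 + 0.24·PA = 1.24·PA + 120·OAT − 1800.
So 1.24·PA = 3720 − 120 × 15 + 1800 = 3720.
PA = 3720 / 1.24 = 3000 ft.

3000 ft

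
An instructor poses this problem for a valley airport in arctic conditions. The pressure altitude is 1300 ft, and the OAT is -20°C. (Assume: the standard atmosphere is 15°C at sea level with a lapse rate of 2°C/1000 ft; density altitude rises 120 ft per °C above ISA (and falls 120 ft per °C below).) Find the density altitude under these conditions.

-2588 ft

ISA temperature at 1300 ft = 15 − 2 × (1300/1000) = 12.4°C.
ISA deviation = -20 − 12.4 = -32.4°C.
Density altitude = 1300 + 120 × (-32.4) = 1300 + (-3888) = -2588 ft.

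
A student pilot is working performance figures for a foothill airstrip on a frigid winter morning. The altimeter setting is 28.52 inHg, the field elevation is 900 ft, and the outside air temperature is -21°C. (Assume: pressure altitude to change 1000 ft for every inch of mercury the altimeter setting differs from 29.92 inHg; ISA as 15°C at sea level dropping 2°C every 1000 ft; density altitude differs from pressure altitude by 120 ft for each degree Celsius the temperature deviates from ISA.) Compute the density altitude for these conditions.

-1468 ft

Pressure altitude = 900 + (29.92 − 28.52) × 1000 = 900 + (+1400) = 2300 ft.
ISA temperature at 2300 ft = 15 − 2 × (2300/1000) = 10.4°C.
ISA deviation = -21 − 10.4 = -31.4°C.
Density altitude = 2300 + 120 × (-31.4) = -1468 ft.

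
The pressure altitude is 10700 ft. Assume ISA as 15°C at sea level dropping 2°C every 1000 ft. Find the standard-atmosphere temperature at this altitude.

ISA temperature = 15 − 2 × (10700/1000) = 15 − 21.4 = -6.4°C.

-6.4°C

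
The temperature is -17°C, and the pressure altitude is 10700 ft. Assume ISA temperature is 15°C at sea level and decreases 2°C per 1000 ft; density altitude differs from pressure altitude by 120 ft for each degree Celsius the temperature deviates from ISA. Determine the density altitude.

ISA temperature at 10700 ft = 15 − 2 × (10700/1000) = -6.4°C.
ISA deviation = -17 − (-6.4) = -10.6°C.
Density altitude = 10700 + 120 × (-10.6) = 10700 + (-1272) = 9428 ft.

9428 ft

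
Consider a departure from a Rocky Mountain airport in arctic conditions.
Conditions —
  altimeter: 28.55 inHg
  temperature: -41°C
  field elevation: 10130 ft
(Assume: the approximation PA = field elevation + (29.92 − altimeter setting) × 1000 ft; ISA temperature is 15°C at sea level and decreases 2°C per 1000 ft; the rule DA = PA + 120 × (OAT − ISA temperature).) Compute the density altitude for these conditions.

Pressure altitude = 10130 + (29.92 − 28.55) × 1000 = 10130 + (+1370) = 11500 ft.
ISA temperature at 11500 ft = 15 − 2 × (11500/1000) = -8°C.
ISA deviation = -41 − (-8) = -33°C.
Density altitude = 11500 + 120 × (-33) = 7540 ft.

7540 ft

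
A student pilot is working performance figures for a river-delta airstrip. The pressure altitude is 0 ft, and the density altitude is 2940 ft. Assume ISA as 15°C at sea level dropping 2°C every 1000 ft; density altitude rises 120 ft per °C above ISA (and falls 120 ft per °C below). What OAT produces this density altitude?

Density altitude − pressure altitude = 2940 − 0 = +2940 ft.
At 120 ft/°C that is an ISA deviation of 2940/120 = +24.5°C.
ISA temperature at 0 ft = 15 − 2 × (0/1000) = 15°C.
OAT = ISA + deviation = 15 + (+24.5) = 39.5°C.

39.5°C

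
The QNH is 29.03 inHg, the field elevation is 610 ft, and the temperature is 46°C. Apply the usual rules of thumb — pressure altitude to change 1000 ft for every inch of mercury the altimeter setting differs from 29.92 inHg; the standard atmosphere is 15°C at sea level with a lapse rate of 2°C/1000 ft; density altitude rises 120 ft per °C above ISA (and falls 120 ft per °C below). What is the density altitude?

Pressure altitude = 610 + (29.92 − 29.03) × 1000 = 610 + (+890) = 1500 ft.
ISA temperature at 1500 ft = 15 − 2 × (1500/1000) = 12°C.
ISA deviation = 46 − 12 = +34°C.
Density altitude = 1500 + 120 × (34) = 5580 ft.

5580 ft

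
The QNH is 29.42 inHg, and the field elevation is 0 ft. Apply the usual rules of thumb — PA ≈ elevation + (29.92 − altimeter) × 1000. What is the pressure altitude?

Pressure correction = (29.92 − 29.42) × 1000 = +500 ft.
Pressure altitude = 0 + (+500) = 500 ft.

500 ft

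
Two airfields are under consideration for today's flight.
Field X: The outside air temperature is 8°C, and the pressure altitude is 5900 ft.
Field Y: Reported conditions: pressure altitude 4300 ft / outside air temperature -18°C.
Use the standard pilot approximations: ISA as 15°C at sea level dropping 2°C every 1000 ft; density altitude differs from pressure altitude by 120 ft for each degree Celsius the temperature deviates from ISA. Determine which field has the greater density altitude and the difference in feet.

Field X by 5104 ft

Field X: ISA temp = 3.2°C, deviation +4.8°C, DA = 5900 + 120 × 4.8 = 6476 ft.
Field Y: ISA temp = 6.4°C, deviation -24.4°C, DA = 4300 + 120 × (-24.4) = 1372 ft.
Field X is higher by 6476 − 1372 = 5104 ft.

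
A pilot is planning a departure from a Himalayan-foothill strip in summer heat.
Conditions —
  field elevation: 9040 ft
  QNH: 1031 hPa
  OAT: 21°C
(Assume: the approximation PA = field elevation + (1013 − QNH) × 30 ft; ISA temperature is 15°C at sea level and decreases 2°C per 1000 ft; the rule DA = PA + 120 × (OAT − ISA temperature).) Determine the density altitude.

Pressure altitude = 9040 + (1013 − 1031) × 30 = 9040 + (-540) = 8500 ft.
ISA temperature at 8500 ft = 15 − 2 × (8500/1000) = -2°C.
ISA deviation = 21 − (-2) = +23°C.
Density altitude = 8500 + 120 × (23) = 11260 ft.

11260 ft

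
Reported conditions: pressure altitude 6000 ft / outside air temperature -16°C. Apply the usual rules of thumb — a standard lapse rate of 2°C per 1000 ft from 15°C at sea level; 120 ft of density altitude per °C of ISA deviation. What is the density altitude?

ISA temperature at 6000 ft = 15 − 2 × (6000/1000) = 3°C.
ISA deviation = -16 − 3 = -19°C.
Density altitude = 6000 + 120 × (-19) = 6000 + (-2280) = 3720 ft.

3720 ft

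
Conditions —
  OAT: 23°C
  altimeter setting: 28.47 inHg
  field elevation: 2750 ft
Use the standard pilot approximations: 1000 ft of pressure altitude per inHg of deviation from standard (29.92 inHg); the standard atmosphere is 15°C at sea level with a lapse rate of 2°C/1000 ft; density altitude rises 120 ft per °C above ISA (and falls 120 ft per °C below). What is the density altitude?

Pressure altitude = 2750 + (29.92 − 28.47) × 1000 = 2750 + (+1450) = 4200 ft.
ISA temperature at 4200 ft = 15 − 2 × (4200/1000) = 6.6°C.
ISA deviation = 23 − 6.6 = +16.4°C.
Density altitude = 4200 + 120 × (16.4) = 6168 ft.

6168 ft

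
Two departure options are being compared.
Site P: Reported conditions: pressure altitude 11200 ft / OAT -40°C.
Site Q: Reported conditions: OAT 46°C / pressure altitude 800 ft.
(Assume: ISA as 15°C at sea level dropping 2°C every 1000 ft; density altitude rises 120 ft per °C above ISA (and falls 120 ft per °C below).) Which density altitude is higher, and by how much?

Site P by 2576 ft

Site P: ISA temp = -7.4°C, deviation -32.6°C, DA = 11200 + 120 × (-32.6) = 7288 ft.
Site Q: ISA temp = 13.4°C, deviation +32.6°C, DA = 800 + 120 × 32.6 = 4712 ft.
Site P is higher by 7288 − 4712 = 2576 ft.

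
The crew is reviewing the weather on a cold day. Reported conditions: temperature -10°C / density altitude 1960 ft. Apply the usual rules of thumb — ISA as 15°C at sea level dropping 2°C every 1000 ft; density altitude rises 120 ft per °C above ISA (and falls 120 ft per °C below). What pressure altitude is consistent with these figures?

DA = PA + 120 × (OAT − (15 − 2·PA/1000)) = PA + 120·OAT − 1800 + 0.24·PA = 1.24·PA + 120·OAT − 1800.
So 1.24·PA = 1960 − 120 × (-10) + 1800 = 4960.
PA = 4960 / 1.24 = 4000 ft.

4000 ft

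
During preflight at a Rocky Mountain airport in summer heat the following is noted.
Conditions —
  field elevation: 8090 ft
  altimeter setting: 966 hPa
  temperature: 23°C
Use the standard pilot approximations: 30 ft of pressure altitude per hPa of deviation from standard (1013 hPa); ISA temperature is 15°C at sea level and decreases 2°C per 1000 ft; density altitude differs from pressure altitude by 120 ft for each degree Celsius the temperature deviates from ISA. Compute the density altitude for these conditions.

12740 ft

Pressure altitude = 8090 + (1013 − 966) × 30 = 8090 + (+1410) = 9500 ft.
ISA temperature at 9500 ft = 15 − 2 × (9500/1000) = -4°C.
ISA deviation = 23 − (-4) = +27°C.
Density altitude = 9500 + 120 × (27) = 12740 ft.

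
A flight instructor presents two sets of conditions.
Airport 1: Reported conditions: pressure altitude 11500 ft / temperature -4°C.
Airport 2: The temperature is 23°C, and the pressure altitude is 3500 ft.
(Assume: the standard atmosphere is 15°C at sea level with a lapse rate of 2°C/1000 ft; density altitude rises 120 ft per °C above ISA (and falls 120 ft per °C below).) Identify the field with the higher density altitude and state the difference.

Airport 1: ISA temp = -8°C, deviation +4°C, DA = 11500 + 120 × 4 = 11980 ft.
Airport 2: ISA temp = 8°C, deviation +15°C, DA = 3500 + 120 × 15 = 5300 ft.
Airport 1 is higher by 11980 − 5300 = 6680 ft.

Airport 1 by 6680 ft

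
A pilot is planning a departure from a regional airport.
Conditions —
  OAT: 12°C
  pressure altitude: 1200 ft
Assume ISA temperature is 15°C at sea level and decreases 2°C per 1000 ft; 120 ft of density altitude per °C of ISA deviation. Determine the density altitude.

1128 ft

ISA temperature at 1200 ft = 15 − 2 × (1200/1000) = 12.6°C.
ISA deviation = 12 − 12.6 = -0.6°C.
Density altitude = 1200 + 120 × (-0.6) = 1200 + (-72) = 1128 ft.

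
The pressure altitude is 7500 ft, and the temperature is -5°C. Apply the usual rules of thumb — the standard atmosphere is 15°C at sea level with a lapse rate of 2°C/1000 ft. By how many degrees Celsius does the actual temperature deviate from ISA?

ISA-5°C

ISA temperature at 7500 ft = 15 − 2 × (7500/1000) = 0°C.
Deviation = OAT − ISA = -5 − 0 = -5°C.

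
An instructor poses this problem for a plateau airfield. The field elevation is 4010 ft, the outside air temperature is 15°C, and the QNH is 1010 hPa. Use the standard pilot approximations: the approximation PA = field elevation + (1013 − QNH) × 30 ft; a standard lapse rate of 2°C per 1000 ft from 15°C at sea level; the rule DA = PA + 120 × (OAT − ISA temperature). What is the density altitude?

Pressure altitude = 4010 + (1013 − 1010) × 30 = 4010 + (+90) = 4100 ft.
ISA temperature at 4100 ft = 15 − 2 × (4100/1000) = 6.8°C.
ISA deviation = 15 − 6.8 = +8.2°C.
Density altitude = 4100 + 120 × (8.2) = 5084 ft.

5084 ft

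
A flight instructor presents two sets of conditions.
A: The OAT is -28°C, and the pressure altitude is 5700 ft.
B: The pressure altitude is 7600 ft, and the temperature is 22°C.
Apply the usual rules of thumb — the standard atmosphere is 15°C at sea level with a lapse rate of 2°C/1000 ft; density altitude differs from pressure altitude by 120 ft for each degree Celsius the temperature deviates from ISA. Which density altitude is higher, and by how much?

A: ISA temp = 3.6°C, deviation -31.6°C, DA = 5700 + 120 × (-31.6) = 1908 ft.
B: ISA temp = -0.2°C, deviation +22.2°C, DA = 7600 + 120 × 22.2 = 10264 ft.
B is higher by 10264 − 1908 = 8356 ft.

B by 8356 ft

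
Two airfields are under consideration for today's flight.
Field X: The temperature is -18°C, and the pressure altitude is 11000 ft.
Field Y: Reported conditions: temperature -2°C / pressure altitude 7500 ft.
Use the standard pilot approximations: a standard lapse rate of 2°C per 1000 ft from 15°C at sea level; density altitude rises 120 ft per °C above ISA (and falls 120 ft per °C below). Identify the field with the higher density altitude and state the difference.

Field X by 2420 ft

Field X: ISA temp = -7°C, deviation -11°C, DA = 11000 + 120 × (-11) = 9680 ft.
Field Y: ISA temp = 0°C, deviation -2°C, DA = 7500 + 120 × (-2) = 7260 ft.
Field X is higher by 9680 − 7260 = 2420 ft.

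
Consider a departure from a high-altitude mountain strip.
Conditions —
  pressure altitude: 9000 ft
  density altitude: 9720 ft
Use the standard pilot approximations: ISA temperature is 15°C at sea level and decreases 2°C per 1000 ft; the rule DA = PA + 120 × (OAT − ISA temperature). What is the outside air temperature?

Density altitude − pressure altitude = 9720 − 9000 = +720 ft.
At 120 ft/°C that is an ISA deviation of 720/120 = +6°C.
ISA temperature at 9000 ft = 15 − 2 × (9000/1000) = -3°C.
OAT = ISA + deviation = -3 + (+6) = 3°C.

3°C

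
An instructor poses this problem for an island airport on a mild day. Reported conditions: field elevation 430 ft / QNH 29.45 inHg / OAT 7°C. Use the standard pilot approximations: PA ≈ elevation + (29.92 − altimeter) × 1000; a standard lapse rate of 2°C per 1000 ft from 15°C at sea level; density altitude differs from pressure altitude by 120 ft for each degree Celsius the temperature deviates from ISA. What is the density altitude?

Pressure altitude = 430 + (29.92 − 29.45) × 1000 = 430 + (+470) = 900 ft.
ISA temperature at 900 ft = 15 − 2 × (900/1000) = 13.2°C.
ISA deviation = 7 − 13.2 = -6.2°C.
Density altitude = 900 + 120 × (-6.2) = 156 ft.

156 ft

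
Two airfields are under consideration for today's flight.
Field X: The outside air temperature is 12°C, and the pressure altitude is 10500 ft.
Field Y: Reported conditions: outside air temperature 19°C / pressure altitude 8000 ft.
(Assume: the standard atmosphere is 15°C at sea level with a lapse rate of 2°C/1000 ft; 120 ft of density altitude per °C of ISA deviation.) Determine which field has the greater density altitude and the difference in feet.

Field X by 2260 ft

Field X: ISA temp = -6°C, deviation +18°C, DA = 10500 + 120 × 18 = 12660 ft.
Field Y: ISA temp = -1°C, deviation +20°C, DA = 8000 + 120 × 20 = 10400 ft.
Field X is higher by 12660 − 10400 = 2260 ft.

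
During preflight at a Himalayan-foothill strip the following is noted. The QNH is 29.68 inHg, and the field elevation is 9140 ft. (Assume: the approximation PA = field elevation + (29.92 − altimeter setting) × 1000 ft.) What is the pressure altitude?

Pressure correction = (29.92 − 29.68) × 1000 = +240 ft.
Pressure altitude = 9140 + (+240) = 9380 ft.

9380 ft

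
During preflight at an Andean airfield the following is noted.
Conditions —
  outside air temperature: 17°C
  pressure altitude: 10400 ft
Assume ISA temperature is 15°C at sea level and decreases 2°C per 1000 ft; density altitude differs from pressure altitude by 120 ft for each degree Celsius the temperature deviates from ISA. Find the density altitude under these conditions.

13136 ft

ISA temperature at 10400 ft = 15 − 2 × (10400/1000) = -5.8°C.
ISA deviation = 17 − (-5.8) = +22.8°C.
Density altitude = 10400 + 120 × (22.8) = 10400 + (+2736) = 13136 ft.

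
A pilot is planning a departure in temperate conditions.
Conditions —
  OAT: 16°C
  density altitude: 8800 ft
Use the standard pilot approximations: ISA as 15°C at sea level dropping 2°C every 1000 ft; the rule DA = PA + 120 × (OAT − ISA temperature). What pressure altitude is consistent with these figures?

DA = PA + 120 × (OAT − (15 − 2·PA/1000)) = PA + 120·OAT − 1800 + 0.24·PA = 1.24·PA + 120·OAT − 1800.
So 1.24·PA = 8800 − 120 × 16 + 1800 = 8680.
PA = 8680 / 1.24 = 7000 ft.

7000 ft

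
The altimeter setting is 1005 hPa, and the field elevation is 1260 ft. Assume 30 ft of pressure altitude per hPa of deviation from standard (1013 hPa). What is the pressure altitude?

Pressure correction = (1013 − 1005) × 30 = +240 ft.
Pressure altitude = 1260 + (+240) = 1500 ft.

1500 ft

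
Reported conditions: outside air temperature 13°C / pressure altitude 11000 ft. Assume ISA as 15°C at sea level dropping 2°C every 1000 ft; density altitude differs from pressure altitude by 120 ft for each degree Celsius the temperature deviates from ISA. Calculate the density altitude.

13400 ft

ISA temperature at 11000 ft = 15 − 2 × (11000/1000) = -7°C.
ISA deviation = 13 − (-7) = +20°C.
Density altitude = 11000 + 120 × (20) = 11000 + (+2400) = 13400 ft.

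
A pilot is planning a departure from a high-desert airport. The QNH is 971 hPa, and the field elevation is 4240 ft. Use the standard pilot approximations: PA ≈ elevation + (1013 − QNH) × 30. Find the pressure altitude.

5500 ft

Pressure correction = (1013 − 971) × 30 = +1260 ft.
Pressure altitude = 4240 + (+1260) = 5500 ft.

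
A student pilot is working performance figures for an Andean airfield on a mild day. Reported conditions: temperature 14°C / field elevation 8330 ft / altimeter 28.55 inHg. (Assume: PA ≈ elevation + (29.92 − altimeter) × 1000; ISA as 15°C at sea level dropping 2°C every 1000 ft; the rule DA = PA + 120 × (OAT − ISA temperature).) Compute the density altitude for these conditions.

11908 ft

Pressure altitude = 8330 + (29.92 − 28.55) × 1000 = 8330 + (+1370) = 9700 ft.
ISA temperature at 9700 ft = 15 − 2 × (9700/1000) = -4.4°C.
ISA deviation = 14 − (-4.4) = +18.4°C.
Density altitude = 9700 + 120 × (18.4) = 11908 ft.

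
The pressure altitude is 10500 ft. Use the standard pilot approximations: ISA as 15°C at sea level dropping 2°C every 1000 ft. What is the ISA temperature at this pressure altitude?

ISA temperature = 15 − 2 × (10500/1000) = 15 − 21 = -6°C.

-6°C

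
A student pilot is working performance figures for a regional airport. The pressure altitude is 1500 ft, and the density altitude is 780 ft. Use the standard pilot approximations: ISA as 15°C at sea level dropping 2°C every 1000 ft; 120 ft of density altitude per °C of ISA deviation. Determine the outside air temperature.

6°C

Density altitude − pressure altitude = 780 − 1500 = -720 ft.
At 120 ft/°C that is an ISA deviation of -720/120 = -6°C.
ISA temperature at 1500 ft = 15 − 2 × (1500/1000) = 12°C.
OAT = ISA + deviation = 12 + (-6) = 6°C.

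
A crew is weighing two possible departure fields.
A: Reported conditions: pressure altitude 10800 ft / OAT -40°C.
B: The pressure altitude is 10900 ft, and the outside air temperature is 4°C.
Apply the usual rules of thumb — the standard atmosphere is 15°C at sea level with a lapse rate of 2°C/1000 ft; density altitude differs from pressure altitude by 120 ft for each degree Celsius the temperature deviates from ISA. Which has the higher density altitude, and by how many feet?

B by 5404 ft

A: ISA temp = -6.6°C, deviation -33.4°C, DA = 10800 + 120 × (-33.4) = 6792 ft.
B: ISA temp = -6.8°C, deviation +10.8°C, DA = 10900 + 120 × 10.8 = 12196 ft.
B is higher by 12196 − 6792 = 5404 ft.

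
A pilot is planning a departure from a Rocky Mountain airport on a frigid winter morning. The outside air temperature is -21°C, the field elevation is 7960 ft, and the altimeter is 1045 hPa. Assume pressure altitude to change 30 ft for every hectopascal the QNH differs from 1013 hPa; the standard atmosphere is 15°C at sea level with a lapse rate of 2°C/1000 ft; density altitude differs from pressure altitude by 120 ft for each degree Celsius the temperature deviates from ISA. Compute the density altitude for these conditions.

4360 ft

Pressure altitude = 7960 + (1013 − 1045) × 30 = 7960 + (-960) = 7000 ft.
ISA temperature at 7000 ft = 15 − 2 × (7000/1000) = 1°C.
ISA deviation = -21 − 1 = -22°C.
Density altitude = 7000 + 120 × (-22) = 4360 ft.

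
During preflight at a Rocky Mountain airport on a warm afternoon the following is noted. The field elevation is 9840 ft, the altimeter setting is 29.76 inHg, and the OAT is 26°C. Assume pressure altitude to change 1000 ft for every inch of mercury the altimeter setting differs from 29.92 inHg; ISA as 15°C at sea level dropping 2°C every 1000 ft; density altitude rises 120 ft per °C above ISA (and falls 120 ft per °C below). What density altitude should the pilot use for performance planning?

13720 ft

Pressure altitude = 9840 + (29.92 − 29.76) × 1000 = 9840 + (+160) = 10000 ft.
ISA temperature at 10000 ft = 15 − 2 × (10000/1000) = -5°C.
ISA deviation = 26 − (-5) = +31°C.
Density altitude = 10000 + 120 × (31) = 13720 ft.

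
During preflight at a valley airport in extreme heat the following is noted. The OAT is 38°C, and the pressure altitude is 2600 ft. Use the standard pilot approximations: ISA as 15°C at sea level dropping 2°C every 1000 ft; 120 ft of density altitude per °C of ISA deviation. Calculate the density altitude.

ISA temperature at 2600 ft = 15 − 2 × (2600/1000) = 9.8°C.
ISA deviation = 38 − 9.8 = +28.2°C.
Density altitude = 2600 + 120 × (28.2) = 2600 + (+3384) = 5984 ft.

5984 ft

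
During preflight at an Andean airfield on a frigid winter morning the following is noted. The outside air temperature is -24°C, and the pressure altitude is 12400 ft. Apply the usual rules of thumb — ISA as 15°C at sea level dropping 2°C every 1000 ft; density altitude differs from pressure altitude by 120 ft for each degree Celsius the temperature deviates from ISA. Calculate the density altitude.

ISA temperature at 12400 ft = 15 − 2 × (12400/1000) = -9.8°C.
ISA deviation = -24 − (-9.8) = -14.2°C.
Density altitude = 12400 + 120 × (-14.2) = 12400 + (-1704) = 10696 ft.

10696 ft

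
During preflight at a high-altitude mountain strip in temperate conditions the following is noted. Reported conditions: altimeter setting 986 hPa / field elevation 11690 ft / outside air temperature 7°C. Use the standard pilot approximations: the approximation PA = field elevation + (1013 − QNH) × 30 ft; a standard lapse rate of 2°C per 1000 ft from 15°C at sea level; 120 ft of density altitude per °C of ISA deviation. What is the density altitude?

14540 ft

Pressure altitude = 11690 + (1013 − 986) × 30 = 11690 + (+810) = 12500 ft.
ISA temperature at 12500 ft = 15 − 2 × (12500/1000) = -10°C.
ISA deviation = 7 − (-10) = +17°C.
Density altitude = 12500 + 120 × (17) = 14540 ft.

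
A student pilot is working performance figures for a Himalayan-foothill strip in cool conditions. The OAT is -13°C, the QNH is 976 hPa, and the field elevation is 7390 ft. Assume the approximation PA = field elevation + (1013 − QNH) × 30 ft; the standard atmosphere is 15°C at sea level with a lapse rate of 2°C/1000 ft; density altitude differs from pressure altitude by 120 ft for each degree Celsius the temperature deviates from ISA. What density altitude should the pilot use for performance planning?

Pressure altitude = 7390 + (1013 − 976) × 30 = 7390 + (+1110) = 8500 ft.
ISA temperature at 8500 ft = 15 − 2 × (8500/1000) = -2°C.
ISA deviation = -13 − (-2) = -11°C.
Density altitude = 8500 + 120 × (-11) = 7180 ft.

7180 ft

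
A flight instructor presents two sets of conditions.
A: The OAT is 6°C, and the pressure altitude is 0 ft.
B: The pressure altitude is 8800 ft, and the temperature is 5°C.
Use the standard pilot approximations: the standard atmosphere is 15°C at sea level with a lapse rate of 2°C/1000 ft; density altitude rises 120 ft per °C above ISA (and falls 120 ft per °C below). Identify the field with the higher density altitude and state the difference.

B by 10792 ft

A: ISA temp = 15°C, deviation -9°C, DA = 0 + 120 × (-9) = -1080 ft.
B: ISA temp = -2.6°C, deviation +7.6°C, DA = 8800 + 120 × 7.6 = 9712 ft.
B is higher by 9712 − (-1080) = 10792 ft.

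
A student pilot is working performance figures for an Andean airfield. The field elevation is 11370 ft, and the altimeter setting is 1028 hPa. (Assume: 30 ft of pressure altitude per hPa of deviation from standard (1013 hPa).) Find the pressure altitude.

10920 ft

Pressure correction = (1013 − 1028) × 30 = -450 ft.
Pressure altitude = 11370 + (-450) = 10920 ft.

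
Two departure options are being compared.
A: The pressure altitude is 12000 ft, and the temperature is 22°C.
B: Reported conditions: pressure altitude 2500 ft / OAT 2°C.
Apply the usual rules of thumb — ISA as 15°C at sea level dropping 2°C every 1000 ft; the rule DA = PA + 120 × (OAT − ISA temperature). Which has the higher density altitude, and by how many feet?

A: ISA temp = -9°C, deviation +31°C, DA = 12000 + 120 × 31 = 15720 ft.
B: ISA temp = 10°C, deviation -8°C, DA = 2500 + 120 × (-8) = 1540 ft.
A is higher by 15720 − 1540 = 14180 ft.

A by 14180 ft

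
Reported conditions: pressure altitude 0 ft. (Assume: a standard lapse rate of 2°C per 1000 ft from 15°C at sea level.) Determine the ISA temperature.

15°C

ISA temperature = 15 − 2 × (0/1000) = 15 − 0 = 15°C.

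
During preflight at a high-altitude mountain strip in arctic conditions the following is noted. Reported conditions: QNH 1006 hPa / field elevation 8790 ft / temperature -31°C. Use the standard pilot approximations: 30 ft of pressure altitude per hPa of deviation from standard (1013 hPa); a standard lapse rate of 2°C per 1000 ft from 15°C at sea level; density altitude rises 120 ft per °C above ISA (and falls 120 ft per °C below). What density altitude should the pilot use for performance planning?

5640 ft

Pressure altitude = 8790 + (1013 − 1006) × 30 = 8790 + (+210) = 9000 ft.
ISA temperature at 9000 ft = 15 − 2 × (9000/1000) = -3°C.
ISA deviation = -31 − (-3) = -28°C.
Density altitude = 9000 + 120 × (-28) = 5640 ft.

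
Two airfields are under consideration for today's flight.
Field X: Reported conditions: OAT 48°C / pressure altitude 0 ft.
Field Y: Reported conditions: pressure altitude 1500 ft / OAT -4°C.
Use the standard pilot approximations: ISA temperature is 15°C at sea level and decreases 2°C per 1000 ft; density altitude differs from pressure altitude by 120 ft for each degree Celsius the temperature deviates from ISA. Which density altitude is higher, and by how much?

Field X by 4380 ft

Field X: ISA temp = 15°C, deviation +33°C, DA = 0 + 120 × 33 = 3960 ft.
Field Y: ISA temp = 12°C, deviation -16°C, DA = 1500 + 120 × (-16) = -420 ft.
Field X is higher by 3960 − (-420) = 4380 ft.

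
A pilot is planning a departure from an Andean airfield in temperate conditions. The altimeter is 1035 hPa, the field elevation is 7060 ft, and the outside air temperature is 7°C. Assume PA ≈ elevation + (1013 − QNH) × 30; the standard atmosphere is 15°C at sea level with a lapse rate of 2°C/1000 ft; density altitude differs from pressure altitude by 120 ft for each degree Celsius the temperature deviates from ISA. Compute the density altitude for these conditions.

6976 ft

Pressure altitude = 7060 + (1013 − 1035) × 30 = 7060 + (-660) = 6400 ft.
ISA temperature at 6400 ft = 15 − 2 × (6400/1000) = 2.2°C.
ISA deviation = 7 − 2.2 = +4.8°C.
Density altitude = 6400 + 120 × (4.8) = 6976 ft.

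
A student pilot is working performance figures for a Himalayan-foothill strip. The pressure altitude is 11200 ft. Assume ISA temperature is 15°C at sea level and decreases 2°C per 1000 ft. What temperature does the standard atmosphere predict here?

-7.4°C

ISA temperature = 15 − 2 × (11200/1000) = 15 − 22.4 = -7.4°C.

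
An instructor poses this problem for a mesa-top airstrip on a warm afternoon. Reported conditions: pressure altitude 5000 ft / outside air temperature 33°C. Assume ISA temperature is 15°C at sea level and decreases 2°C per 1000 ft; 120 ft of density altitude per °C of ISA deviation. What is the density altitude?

8360 ft

ISA temperature at 5000 ft = 15 − 2 × (5000/1000) = 5°C.
ISA deviation = 33 − 5 = +28°C.
Density altitude = 5000 + 120 × (28) = 5000 + (+3360) = 8360 ft.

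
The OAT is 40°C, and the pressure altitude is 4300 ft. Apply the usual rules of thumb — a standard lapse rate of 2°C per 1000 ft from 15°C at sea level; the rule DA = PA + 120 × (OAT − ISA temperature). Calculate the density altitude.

8332 ft

ISA temperature at 4300 ft = 15 − 2 × (4300/1000) = 6.4°C.
ISA deviation = 40 − 6.4 = +33.6°C.
Density altitude = 4300 + 120 × (33.6) = 4300 + (+4032) = 8332 ft.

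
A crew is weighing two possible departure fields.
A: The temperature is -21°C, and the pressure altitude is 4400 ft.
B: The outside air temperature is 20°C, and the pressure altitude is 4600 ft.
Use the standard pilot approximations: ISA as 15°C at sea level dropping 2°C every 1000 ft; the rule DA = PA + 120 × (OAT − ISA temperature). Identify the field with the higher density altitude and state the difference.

B by 5168 ft

A: ISA temp = 6.2°C, deviation -27.2°C, DA = 4400 + 120 × (-27.2) = 1136 ft.
B: ISA temp = 5.8°C, deviation +14.2°C, DA = 4600 + 120 × 14.2 = 6304 ft.
B is higher by 6304 − 1136 = 5168 ft.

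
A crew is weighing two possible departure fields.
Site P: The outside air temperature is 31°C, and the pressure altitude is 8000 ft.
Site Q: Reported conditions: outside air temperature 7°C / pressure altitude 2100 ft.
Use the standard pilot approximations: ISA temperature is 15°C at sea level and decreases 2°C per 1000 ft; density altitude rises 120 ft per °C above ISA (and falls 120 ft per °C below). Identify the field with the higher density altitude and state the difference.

Site P by 10196 ft

Site P: ISA temp = -1°C, deviation +32°C, DA = 8000 + 120 × 32 = 11840 ft.
Site Q: ISA temp = 10.8°C, deviation -3.8°C, DA = 2100 + 120 × (-3.8) = 1644 ft.
Site P is higher by 11840 − 1644 = 10196 ft.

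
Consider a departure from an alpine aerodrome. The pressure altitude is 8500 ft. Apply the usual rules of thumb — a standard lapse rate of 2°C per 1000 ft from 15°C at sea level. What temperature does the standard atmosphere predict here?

ISA temperature = 15 − 2 × (8500/1000) = 15 − 17 = -2°C.

-2°C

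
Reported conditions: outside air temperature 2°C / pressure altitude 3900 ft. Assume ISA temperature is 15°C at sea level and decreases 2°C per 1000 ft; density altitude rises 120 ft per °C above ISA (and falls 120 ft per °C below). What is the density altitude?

ISA temperature at 3900 ft = 15 − 2 × (3900/1000) = 7.2°C.
ISA deviation = 2 − 7.2 = -5.2°C.
Density altitude = 3900 + 120 × (-5.2) = 3900 + (-624) = 3276 ft.

3276 ft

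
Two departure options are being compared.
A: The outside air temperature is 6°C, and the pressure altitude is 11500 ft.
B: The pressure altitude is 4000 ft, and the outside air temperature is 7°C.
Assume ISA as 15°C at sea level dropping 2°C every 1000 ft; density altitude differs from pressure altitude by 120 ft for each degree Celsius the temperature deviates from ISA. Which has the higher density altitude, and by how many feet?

A: ISA temp = -8°C, deviation +14°C, DA = 11500 + 120 × 14 = 13180 ft.
B: ISA temp = 7°C, deviation 0°C, DA = 4000 + 120 × 0 = 4000 ft.
A is higher by 13180 − 4000 = 9180 ft.

A by 9180 ft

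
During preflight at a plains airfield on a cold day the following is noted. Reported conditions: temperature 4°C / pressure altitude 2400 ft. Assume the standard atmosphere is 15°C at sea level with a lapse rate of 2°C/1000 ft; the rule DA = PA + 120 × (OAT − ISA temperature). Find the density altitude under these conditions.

ISA temperature at 2400 ft = 15 − 2 × (2400/1000) = 10.2°C.
ISA deviation = 4 − 10.2 = -6.2°C.
Density altitude = 2400 + 120 × (-6.2) = 2400 + (-744) = 1656 ft.

1656 ft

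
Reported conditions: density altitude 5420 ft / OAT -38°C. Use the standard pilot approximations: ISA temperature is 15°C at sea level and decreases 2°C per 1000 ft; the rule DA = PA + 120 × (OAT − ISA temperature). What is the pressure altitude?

9500 ft

DA = PA + 120 × (OAT − (15 − 2·PA/1000)) = PA + 120·OAT − 1800 + 0.24·PA = 1.24·PA + 120·OAT − 1800.
So 1.24·PA = 5420 − 120 × (-38) + 1800 = 11780.
PA = 11780 / 1.24 = 9500 ft.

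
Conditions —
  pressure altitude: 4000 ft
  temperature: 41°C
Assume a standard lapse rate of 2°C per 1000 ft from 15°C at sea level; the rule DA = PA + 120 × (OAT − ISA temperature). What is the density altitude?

8080 ft

ISA temperature at 4000 ft = 15 − 2 × (4000/1000) = 7°C.
ISA deviation = 41 − 7 = +34°C.
Density altitude = 4000 + 120 × (34) = 4000 + (+4080) = 8080 ft.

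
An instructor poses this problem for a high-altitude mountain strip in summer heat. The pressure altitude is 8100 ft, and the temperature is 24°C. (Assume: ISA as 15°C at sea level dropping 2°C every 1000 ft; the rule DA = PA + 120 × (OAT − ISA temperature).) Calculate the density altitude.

ISA temperature at 8100 ft = 15 − 2 × (8100/1000) = -1.2°C.
ISA deviation = 24 − (-1.2) = +25.2°C.
Density altitude = 8100 + 120 × (25.2) = 8100 + (+3024) = 11124 ft.

11124 ft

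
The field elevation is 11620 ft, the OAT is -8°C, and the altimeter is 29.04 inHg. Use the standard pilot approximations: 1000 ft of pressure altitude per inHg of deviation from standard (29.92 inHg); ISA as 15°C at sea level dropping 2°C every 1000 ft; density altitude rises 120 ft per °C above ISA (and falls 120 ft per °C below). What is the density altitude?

12740 ft

Pressure altitude = 11620 + (29.92 − 29.04) × 1000 = 11620 + (+880) = 12500 ft.
ISA temperature at 12500 ft = 15 − 2 × (12500/1000) = -10°C.
ISA deviation = -8 − (-10) = +2°C.
Density altitude = 12500 + 120 × (2) = 12740 ft.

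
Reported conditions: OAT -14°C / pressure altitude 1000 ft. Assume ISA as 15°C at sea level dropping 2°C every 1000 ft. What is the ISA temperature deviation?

ISA temperature at 1000 ft = 15 − 2 × (1000/1000) = 13°C.
Deviation = OAT − ISA = -14 − 13 = -27°C.

ISA-27°C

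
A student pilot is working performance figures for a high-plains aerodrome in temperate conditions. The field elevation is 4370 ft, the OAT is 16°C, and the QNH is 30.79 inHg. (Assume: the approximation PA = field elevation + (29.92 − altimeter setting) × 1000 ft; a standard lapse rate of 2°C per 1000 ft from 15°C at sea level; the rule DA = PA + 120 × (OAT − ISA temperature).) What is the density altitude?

4460 ft

Pressure altitude = 4370 + (29.92 − 30.79) × 1000 = 4370 + (-870) = 3500 ft.
ISA temperature at 3500 ft = 15 − 2 × (3500/1000) = 8°C.
ISA deviation = 16 − 8 = +8°C.
Density altitude = 3500 + 120 × (8) = 4460 ft.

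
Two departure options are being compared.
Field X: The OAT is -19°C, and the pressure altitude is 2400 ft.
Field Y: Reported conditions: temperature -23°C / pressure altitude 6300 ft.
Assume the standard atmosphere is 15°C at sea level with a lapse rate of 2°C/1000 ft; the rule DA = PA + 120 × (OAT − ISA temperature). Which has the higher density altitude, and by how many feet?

Field Y by 4356 ft

Field X: ISA temp = 10.2°C, deviation -29.2°C, DA = 2400 + 120 × (-29.2) = -1104 ft.
Field Y: ISA temp = 2.4°C, deviation -25.4°C, DA = 6300 + 120 × (-25.4) = 3252 ft.
Field Y is higher by 3252 − (-1104) = 4356 ft.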